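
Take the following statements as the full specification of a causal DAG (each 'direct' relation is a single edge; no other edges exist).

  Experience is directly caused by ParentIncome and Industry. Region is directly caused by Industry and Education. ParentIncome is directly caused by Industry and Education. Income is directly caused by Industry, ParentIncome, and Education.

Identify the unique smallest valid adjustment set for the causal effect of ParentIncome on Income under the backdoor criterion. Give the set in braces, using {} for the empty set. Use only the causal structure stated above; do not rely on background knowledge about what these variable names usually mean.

{Education, Industry}

Variables eligible for adjustment (non-descendants of ParentIncome, excluding ParentIncome and Income): {Education, Industry, Region}.
Backdoor paths from ParentIncome to Income:
  P1: ParentIncome <- Education -> Region <- Industry -> Income
  P2: ParentIncome <- Education -> Income
  P3: ParentIncome <- Industry -> Region <- Education -> Income
  P4: ParentIncome <- Industry -> Income
The empty set is not sufficient: P2 (ParentIncome <- Education -> Income) has no collider blocking it and no conditioned non-collider, so it is open.
Try {Education, Industry}:
  P1: blocked at fork node Education ∈ conditioning set.
  P2: blocked at fork node Education ∈ conditioning set.
  P3: blocked at fork node Industry ∈ conditioning set.
  P4: blocked at fork node Industry ∈ conditioning set.
{Education, Industry} contains no descendant of ParentIncome and blocks every backdoor path.
Every element of {Education, Industry} is needed (dropping Education leaves P2 open; dropping Industry leaves P4 open), so no proper subset is valid.
Among all size-2 subsets of the eligible variables, only {Education, Industry} blocks every backdoor path, so it is the unique smallest valid adjustment set.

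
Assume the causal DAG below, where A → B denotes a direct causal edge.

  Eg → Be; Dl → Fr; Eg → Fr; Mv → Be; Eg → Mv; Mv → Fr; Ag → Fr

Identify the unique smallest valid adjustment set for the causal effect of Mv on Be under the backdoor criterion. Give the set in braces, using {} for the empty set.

Variables eligible for adjustment (non-descendants of Mv, excluding Mv and Be): {Ag, Dl, Eg}.
Backdoor paths from Mv to Be:
  P1: Mv <- Eg -> Be
The empty set is not sufficient: P1 (Mv <- Eg -> Be) has no collider blocking it and no conditioned non-collider, so it is open.
Try {Eg}:
  P1: blocked at fork node Eg ∈ conditioning set.
{Eg} contains no descendant of Mv and blocks every backdoor path.
No other singleton works — e.g. {Dl} leaves P1 open — so {Eg} is the unique smallest valid adjustment set.

{Eg}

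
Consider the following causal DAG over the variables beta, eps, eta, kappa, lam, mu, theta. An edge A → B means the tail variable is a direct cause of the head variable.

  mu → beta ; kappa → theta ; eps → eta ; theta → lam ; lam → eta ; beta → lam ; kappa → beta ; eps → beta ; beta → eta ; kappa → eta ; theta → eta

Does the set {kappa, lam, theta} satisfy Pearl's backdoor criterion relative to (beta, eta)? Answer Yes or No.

No

Backdoor paths from beta to eta (paths whose first edge points into beta):
  P1: beta <- eps -> eta
  P2: beta <- kappa -> theta -> lam -> eta
  P3: beta <- kappa -> theta -> eta
  P4: beta <- kappa -> eta
Condition 1 (no descendant of beta in the set): FAILS — lam is a descendant of beta.
Condition 2 (every backdoor path blocked by {kappa, lam, theta}):
  P1: open — no interior node is in the conditioning set.
  P2: blocked at fork node kappa ∈ conditioning set.
  P3: blocked at fork node kappa ∈ conditioning set.
  P4: blocked at fork node kappa ∈ conditioning set.
{kappa, lam, theta} does not satisfy the backdoor criterion.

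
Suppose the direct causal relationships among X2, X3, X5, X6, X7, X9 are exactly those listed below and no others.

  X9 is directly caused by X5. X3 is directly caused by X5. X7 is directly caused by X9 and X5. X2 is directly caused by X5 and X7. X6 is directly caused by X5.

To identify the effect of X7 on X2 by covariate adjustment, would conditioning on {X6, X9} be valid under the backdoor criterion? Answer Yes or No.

Backdoor paths from X7 to X2 (paths whose first edge points into X7):
  P1: X7 <- X5 -> X2
  P2: X7 <- X9 <- X5 -> X2
Condition 1 (no descendant of X7 in the set): holds — descendants of X7 are {X2}; none are in {X6, X9}.
Condition 2 (every backdoor path blocked by {X6, X9}):
  P1: open — no interior node is in the conditioning set.
  P2: blocked at chain node X9 ∈ conditioning set.
{X6, X9} does not satisfy the backdoor criterion.

No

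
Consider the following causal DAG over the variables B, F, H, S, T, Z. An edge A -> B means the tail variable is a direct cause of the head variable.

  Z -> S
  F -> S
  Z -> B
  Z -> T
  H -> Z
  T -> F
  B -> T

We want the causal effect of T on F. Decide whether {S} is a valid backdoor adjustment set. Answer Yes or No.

Backdoor paths from T to F (paths whose first edge points into T):
  P1: T <- Z -> S <- F
  P2: T <- B <- Z -> S <- F
Condition 1 (no descendant of T in the set): FAILS — S is a descendant of T.
Condition 2 (every backdoor path blocked by {S}):
  P1: open — collider(s) S are conditioned on (or have a conditioned descendant) and no non-collider on the path is in the set.
  P2: open — collider(s) S are conditioned on (or have a conditioned descendant) and no non-collider on the path is in the set.
{S} does not satisfy the backdoor criterion.

No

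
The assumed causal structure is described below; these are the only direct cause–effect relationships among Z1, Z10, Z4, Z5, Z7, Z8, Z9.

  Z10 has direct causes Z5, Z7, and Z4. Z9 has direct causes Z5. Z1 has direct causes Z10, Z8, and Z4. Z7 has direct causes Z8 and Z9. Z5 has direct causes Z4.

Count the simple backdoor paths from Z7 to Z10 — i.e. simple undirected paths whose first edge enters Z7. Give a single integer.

A backdoor path from Z7 to Z10 is any simple undirected path whose first edge points into Z7 (i.e. leaves Z7 via a parent).
Parents of Z7: {Z8, Z9}.
Enumerating:
  P1: Z7 <- Z8 -> Z1 <- Z4 -> Z5 -> Z10
  P2: Z7 <- Z8 -> Z1 <- Z4 -> Z10
  P3: Z7 <- Z8 -> Z1 <- Z10
  P4: Z7 <- Z9 <- Z5 <- Z4 -> Z10
  P5: Z7 <- Z9 <- Z5 <- Z4 -> Z1 <- Z10
  P6: Z7 <- Z9 <- Z5 -> Z10
That exhausts the simple backdoor paths. Count: 6.

6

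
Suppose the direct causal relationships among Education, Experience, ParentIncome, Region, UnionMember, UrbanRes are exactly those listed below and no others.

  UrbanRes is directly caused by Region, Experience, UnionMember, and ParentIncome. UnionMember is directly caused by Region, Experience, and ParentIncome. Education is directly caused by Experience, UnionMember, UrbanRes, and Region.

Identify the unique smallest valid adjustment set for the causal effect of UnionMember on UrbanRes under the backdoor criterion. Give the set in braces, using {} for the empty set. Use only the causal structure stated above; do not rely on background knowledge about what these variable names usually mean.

Variables eligible for adjustment (non-descendants of UnionMember, excluding UnionMember and UrbanRes): {Experience, ParentIncome, Region}.
Backdoor paths from UnionMember to UrbanRes:
  P1: UnionMember <- Region -> UrbanRes
  P2: UnionMember <- Region -> Education <- Experience -> UrbanRes
  P3: UnionMember <- Region -> Education <- UrbanRes
  P4: UnionMember <- ParentIncome -> UrbanRes
  P5: UnionMember <- Experience -> UrbanRes
  P6: UnionMember <- Experience -> Education <- Region -> UrbanRes
  P7: UnionMember <- Experience -> Education <- UrbanRes
The empty set is not sufficient: P1 (UnionMember <- Region -> UrbanRes) has no collider blocking it and no conditioned non-collider, so it is open.
Try {Experience, ParentIncome, Region}:
  P1: blocked at fork node Region ∈ conditioning set.
  P2: blocked at fork node Region ∈ conditioning set.
  P3: blocked at fork node Region ∈ conditioning set.
  P4: blocked at fork node ParentIncome ∈ conditioning set.
  P5: blocked at fork node Experience ∈ conditioning set.
  P6: blocked at fork node Experience ∈ conditioning set.
  P7: blocked at fork node Experience ∈ conditioning set.
{Experience, ParentIncome, Region} contains no descendant of UnionMember and blocks every backdoor path.
Every element of {Experience, ParentIncome, Region} is needed (dropping Experience leaves P5 open; dropping ParentIncome leaves P4 open; dropping Region leaves P1 open), so no proper subset is valid.
Among all size-3 subsets of the eligible variables, only {Experience, ParentIncome, Region} blocks every backdoor path, so it is the unique smallest valid adjustment set.

{Experience, ParentIncome, Region}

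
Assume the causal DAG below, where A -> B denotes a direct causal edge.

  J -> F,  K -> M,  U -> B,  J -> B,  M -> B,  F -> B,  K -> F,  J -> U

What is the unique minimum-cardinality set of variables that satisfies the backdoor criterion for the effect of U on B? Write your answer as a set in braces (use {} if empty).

Variables eligible for adjustment (non-descendants of U, excluding U and B): {F, J, K, M}.
Backdoor paths from U to B:
  P1: U <- J -> F <- K -> M -> B
  P2: U <- J -> F -> B
  P3: U <- J -> B
The empty set is not sufficient: P2 (U <- J -> F -> B) has no collider blocking it and no conditioned non-collider, so it is open.
Try {J}:
  P1: blocked at fork node J ∈ conditioning set.
  P2: blocked at fork node J ∈ conditioning set.
  P3: blocked at fork node J ∈ conditioning set.
{J} contains no descendant of U and blocks every backdoor path.
No other singleton works — e.g. {K} leaves P2 open — so {J} is the unique smallest valid adjustment set.

{J}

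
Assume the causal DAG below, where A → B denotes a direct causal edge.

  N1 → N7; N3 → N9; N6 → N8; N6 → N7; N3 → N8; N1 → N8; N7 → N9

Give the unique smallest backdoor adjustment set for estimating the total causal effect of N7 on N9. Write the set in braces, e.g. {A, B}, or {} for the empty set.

Variables eligible for adjustment (non-descendants of N7, excluding N7 and N9): {N1, N3, N6, N8}.
Backdoor paths from N7 to N9:
  P1: N7 <- N6 -> N8 <- N3 -> N9
  P2: N7 <- N1 -> N8 <- N3 -> N9
Each backdoor path contains an unconditioned collider, so every path is already blocked with the empty conditioning set:
  P1: blocked at collider N8 (neither it nor any descendant is in the conditioning set).
  P2: blocked at collider N8 (neither it nor any descendant is in the conditioning set).
The empty set is therefore the unique smallest valid set.

{}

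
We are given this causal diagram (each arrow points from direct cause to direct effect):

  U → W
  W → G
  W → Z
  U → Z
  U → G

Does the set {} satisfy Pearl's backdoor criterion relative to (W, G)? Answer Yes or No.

Backdoor paths from W to G (paths whose first edge points into W):
  P1: W <- U -> G
Condition 1 (no descendant of W in the set): holds — descendants of W are {G, Z}; none are in {}.
Condition 2 (every backdoor path blocked by {}):
  P1: open — no interior node is in the conditioning set.
{} does not satisfy the backdoor criterion.

No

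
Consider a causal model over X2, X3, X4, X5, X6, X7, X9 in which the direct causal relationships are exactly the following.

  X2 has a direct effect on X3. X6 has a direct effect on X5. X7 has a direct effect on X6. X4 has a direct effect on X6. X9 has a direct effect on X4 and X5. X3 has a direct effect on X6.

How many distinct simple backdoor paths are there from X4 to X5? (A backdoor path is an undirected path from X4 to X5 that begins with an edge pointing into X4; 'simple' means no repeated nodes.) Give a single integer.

1

A backdoor path from X4 to X5 is any simple undirected path whose first edge points into X4 (i.e. leaves X4 via a parent).
Parents of X4: {X9}.
Enumerating:
  P1: X4 <- X9 -> X5
That exhausts the simple backdoor paths. Count: 1.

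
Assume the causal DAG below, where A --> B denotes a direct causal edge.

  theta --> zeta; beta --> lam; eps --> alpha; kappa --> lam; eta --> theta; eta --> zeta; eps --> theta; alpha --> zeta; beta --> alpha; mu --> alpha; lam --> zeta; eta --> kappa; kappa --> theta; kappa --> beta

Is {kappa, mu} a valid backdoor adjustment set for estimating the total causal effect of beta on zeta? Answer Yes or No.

Backdoor paths from beta to zeta (paths whose first edge points into beta):
  P1: beta <- kappa <- eta -> theta <- eps -> alpha -> zeta
  P2: beta <- kappa <- eta -> theta -> zeta
  P3: beta <- kappa <- eta -> zeta
  P4: beta <- kappa -> lam -> zeta
  P5: beta <- kappa -> theta <- eta -> zeta
  P6: beta <- kappa -> theta <- eps -> alpha -> zeta
  P7: beta <- kappa -> theta -> zeta
Condition 1 (no descendant of beta in the set): holds — descendants of beta are {alpha, lam, zeta}; none are in {kappa, mu}.
Condition 2 (every backdoor path blocked by {kappa, mu}):
  P1: blocked at chain node kappa ∈ conditioning set.
  P2: blocked at chain node kappa ∈ conditioning set.
  P3: blocked at chain node kappa ∈ conditioning set.
  P4: blocked at fork node kappa ∈ conditioning set.
  P5: blocked at fork node kappa ∈ conditioning set.
  P6: blocked at fork node kappa ∈ conditioning set.
  P7: blocked at fork node kappa ∈ conditioning set.
{kappa, mu} satisfies the backdoor criterion.

Yes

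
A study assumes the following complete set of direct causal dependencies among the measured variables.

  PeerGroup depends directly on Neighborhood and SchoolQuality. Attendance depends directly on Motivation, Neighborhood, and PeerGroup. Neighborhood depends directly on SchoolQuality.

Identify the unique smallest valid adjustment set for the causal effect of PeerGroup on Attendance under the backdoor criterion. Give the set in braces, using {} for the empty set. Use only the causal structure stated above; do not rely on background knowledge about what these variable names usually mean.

Variables eligible for adjustment (non-descendants of PeerGroup, excluding PeerGroup and Attendance): {Motivation, Neighborhood, SchoolQuality}.
Backdoor paths from PeerGroup to Attendance:
  P1: PeerGroup <- SchoolQuality -> Neighborhood -> Attendance
  P2: PeerGroup <- Neighborhood -> Attendance
The empty set is not sufficient: P1 (PeerGroup <- SchoolQuality -> Neighborhood -> Attendance) has no collider blocking it and no conditioned non-collider, so it is open.
Try {Neighborhood}:
  P1: blocked at chain node Neighborhood ∈ conditioning set.
  P2: blocked at fork node Neighborhood ∈ conditioning set.
{Neighborhood} contains no descendant of PeerGroup and blocks every backdoor path.
No other singleton works — e.g. {SchoolQuality} leaves P2 open — so {Neighborhood} is the unique smallest valid adjustment set.

{Neighborhood}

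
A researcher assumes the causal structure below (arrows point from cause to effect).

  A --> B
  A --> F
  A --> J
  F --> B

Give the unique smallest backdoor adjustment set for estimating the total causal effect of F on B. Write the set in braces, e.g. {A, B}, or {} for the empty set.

{A}

Variables eligible for adjustment (non-descendants of F, excluding F and B): {A, J}.
Backdoor paths from F to B:
  P1: F <- A -> B
The empty set is not sufficient: P1 (F <- A -> B) has no collider blocking it and no conditioned non-collider, so it is open.
Try {A}:
  P1: blocked at fork node A ∈ conditioning set.
{A} contains no descendant of F and blocks every backdoor path.
No other singleton works — e.g. {J} leaves P1 open — so {A} is the unique smallest valid adjustment set.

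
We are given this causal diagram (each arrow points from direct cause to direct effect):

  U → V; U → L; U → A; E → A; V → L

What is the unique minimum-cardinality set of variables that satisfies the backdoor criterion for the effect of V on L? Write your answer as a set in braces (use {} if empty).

Variables eligible for adjustment (non-descendants of V, excluding V and L): {A, E, U}.
Backdoor paths from V to L:
  P1: V <- U -> L
The empty set is not sufficient: P1 (V <- U -> L) has no collider blocking it and no conditioned non-collider, so it is open.
Try {U}:
  P1: blocked at fork node U ∈ conditioning set.
{U} contains no descendant of V and blocks every backdoor path.
No other singleton works — e.g. {E} leaves P1 open — so {U} is the unique smallest valid adjustment set.

{U}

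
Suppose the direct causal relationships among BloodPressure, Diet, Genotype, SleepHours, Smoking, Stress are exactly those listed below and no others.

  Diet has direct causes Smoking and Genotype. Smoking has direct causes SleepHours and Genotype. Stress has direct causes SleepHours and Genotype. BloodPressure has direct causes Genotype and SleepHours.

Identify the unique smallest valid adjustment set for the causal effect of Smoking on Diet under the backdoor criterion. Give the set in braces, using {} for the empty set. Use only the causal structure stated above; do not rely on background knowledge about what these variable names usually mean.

{Genotype}

Variables eligible for adjustment (non-descendants of Smoking, excluding Smoking and Diet): {BloodPressure, Genotype, SleepHours, Stress}.
Backdoor paths from Smoking to Diet:
  P1: Smoking <- Genotype -> Diet
  P2: Smoking <- SleepHours -> Stress <- Genotype -> Diet
  P3: Smoking <- SleepHours -> BloodPressure <- Genotype -> Diet
The empty set is not sufficient: P1 (Smoking <- Genotype -> Diet) has no collider blocking it and no conditioned non-collider, so it is open.
Try {Genotype}:
  P1: blocked at fork node Genotype ∈ conditioning set.
  P2: blocked at collider Stress (neither it nor any descendant is in the conditioning set).
  P3: blocked at collider BloodPressure (neither it nor any descendant is in the conditioning set).
{Genotype} contains no descendant of Smoking and blocks every backdoor path.
No other singleton works — e.g. {SleepHours} leaves P1 open — so {Genotype} is the unique smallest valid adjustment set.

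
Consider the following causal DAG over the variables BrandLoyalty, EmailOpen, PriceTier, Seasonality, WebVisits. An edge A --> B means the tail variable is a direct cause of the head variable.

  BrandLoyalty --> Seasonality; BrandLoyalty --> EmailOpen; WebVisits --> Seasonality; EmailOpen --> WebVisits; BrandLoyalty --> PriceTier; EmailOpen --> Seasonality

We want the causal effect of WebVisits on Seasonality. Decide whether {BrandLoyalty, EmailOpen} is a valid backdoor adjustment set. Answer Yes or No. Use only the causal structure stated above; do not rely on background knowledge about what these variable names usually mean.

Yes

Backdoor paths from WebVisits to Seasonality (paths whose first edge points into WebVisits):
  P1: WebVisits <- EmailOpen <- BrandLoyalty -> Seasonality
  P2: WebVisits <- EmailOpen -> Seasonality
Condition 1 (no descendant of WebVisits in the set): holds — descendants of WebVisits are {Seasonality}; none are in {BrandLoyalty, EmailOpen}.
Condition 2 (every backdoor path blocked by {BrandLoyalty, EmailOpen}):
  P1: blocked at chain node EmailOpen ∈ conditioning set.
  P2: blocked at fork node EmailOpen ∈ conditioning set.
{BrandLoyalty, EmailOpen} satisfies the backdoor criterion.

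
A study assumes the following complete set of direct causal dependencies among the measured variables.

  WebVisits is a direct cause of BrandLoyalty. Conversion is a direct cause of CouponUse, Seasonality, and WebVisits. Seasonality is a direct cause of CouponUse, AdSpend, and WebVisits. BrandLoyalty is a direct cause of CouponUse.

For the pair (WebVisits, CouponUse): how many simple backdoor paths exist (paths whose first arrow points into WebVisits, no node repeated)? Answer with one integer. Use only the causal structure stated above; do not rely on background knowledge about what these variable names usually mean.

4

A backdoor path from WebVisits to CouponUse is any simple undirected path whose first edge points into WebVisits (i.e. leaves WebVisits via a parent).
Parents of WebVisits: {Conversion, Seasonality}.
Enumerating:
  P1: WebVisits <- Conversion -> Seasonality -> CouponUse
  P2: WebVisits <- Conversion -> CouponUse
  P3: WebVisits <- Seasonality <- Conversion -> CouponUse
  P4: WebVisits <- Seasonality -> CouponUse
That exhausts the simple backdoor paths. Count: 4.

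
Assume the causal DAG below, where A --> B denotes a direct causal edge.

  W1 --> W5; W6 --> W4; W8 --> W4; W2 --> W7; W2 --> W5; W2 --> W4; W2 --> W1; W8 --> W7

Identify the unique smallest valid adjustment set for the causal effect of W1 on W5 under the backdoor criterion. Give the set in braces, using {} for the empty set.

Variables eligible for adjustment (non-descendants of W1, excluding W1 and W5): {W2, W4, W6, W7, W8}.
Backdoor paths from W1 to W5:
  P1: W1 <- W2 -> W5
The empty set is not sufficient: P1 (W1 <- W2 -> W5) has no collider blocking it and no conditioned non-collider, so it is open.
Try {W2}:
  P1: blocked at fork node W2 ∈ conditioning set.
{W2} contains no descendant of W1 and blocks every backdoor path.
No other singleton works — e.g. {W6} leaves P1 open — so {W2} is the unique smallest valid adjustment set.

{W2}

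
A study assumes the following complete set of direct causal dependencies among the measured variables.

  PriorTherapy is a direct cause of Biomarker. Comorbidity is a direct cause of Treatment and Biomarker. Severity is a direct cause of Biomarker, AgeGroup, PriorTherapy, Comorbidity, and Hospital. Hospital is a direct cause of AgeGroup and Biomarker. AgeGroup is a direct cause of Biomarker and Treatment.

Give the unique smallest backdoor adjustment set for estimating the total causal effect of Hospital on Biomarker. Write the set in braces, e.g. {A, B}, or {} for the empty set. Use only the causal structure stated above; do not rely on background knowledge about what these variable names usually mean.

Variables eligible for adjustment (non-descendants of Hospital, excluding Hospital and Biomarker): {Comorbidity, PriorTherapy, Severity}.
Backdoor paths from Hospital to Biomarker:
  P1: Hospital <- Severity -> Comorbidity -> Treatment <- AgeGroup -> Biomarker
  P2: Hospital <- Severity -> Comorbidity -> Biomarker
  P3: Hospital <- Severity -> PriorTherapy -> Biomarker
  P4: Hospital <- Severity -> AgeGroup -> Treatment <- Comorbidity -> Biomarker
  P5: Hospital <- Severity -> AgeGroup -> Biomarker
  P6: Hospital <- Severity -> Biomarker
The empty set is not sufficient: P2 (Hospital <- Severity -> Comorbidity -> Biomarker) has no collider blocking it and no conditioned non-collider, so it is open.
Try {Severity}:
  P1: blocked at fork node Severity ∈ conditioning set.
  P2: blocked at fork node Severity ∈ conditioning set.
  P3: blocked at fork node Severity ∈ conditioning set.
  P4: blocked at fork node Severity ∈ conditioning set.
  P5: blocked at fork node Severity ∈ conditioning set.
  P6: blocked at fork node Severity ∈ conditioning set.
{Severity} contains no descendant of Hospital and blocks every backdoor path.
No other singleton works — e.g. {Comorbidity} leaves P3 open — so {Severity} is the unique smallest valid adjustment set.

{Severity}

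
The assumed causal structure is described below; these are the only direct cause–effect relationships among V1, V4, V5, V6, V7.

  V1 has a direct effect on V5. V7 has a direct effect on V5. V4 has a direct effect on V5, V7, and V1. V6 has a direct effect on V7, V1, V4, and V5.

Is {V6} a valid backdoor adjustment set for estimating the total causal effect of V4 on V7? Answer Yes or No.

Backdoor paths from V4 to V7 (paths whose first edge points into V4):
  P1: V4 <- V6 -> V1 -> V5 <- V7
  P2: V4 <- V6 -> V7
  P3: V4 <- V6 -> V5 <- V7
Condition 1 (no descendant of V4 in the set): holds — descendants of V4 are {V1, V5, V7}; none are in {V6}.
Condition 2 (every backdoor path blocked by {V6}):
  P1: blocked at fork node V6 ∈ conditioning set.
  P2: blocked at fork node V6 ∈ conditioning set.
  P3: blocked at fork node V6 ∈ conditioning set.
{V6} satisfies the backdoor criterion.

Yes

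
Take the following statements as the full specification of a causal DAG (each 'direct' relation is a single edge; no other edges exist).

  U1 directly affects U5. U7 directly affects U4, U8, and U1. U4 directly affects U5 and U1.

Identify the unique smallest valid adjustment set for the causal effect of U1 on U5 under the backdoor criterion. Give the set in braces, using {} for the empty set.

Variables eligible for adjustment (non-descendants of U1, excluding U1 and U5): {U4, U7, U8}.
Backdoor paths from U1 to U5:
  P1: U1 <- U7 -> U4 -> U5
  P2: U1 <- U4 -> U5
The empty set is not sufficient: P1 (U1 <- U7 -> U4 -> U5) has no collider blocking it and no conditioned non-collider, so it is open.
Try {U4}:
  P1: blocked at chain node U4 ∈ conditioning set.
  P2: blocked at fork node U4 ∈ conditioning set.
{U4} contains no descendant of U1 and blocks every backdoor path.
No other singleton works — e.g. {U7} leaves P2 open — so {U4} is the unique smallest valid adjustment set.

{U4}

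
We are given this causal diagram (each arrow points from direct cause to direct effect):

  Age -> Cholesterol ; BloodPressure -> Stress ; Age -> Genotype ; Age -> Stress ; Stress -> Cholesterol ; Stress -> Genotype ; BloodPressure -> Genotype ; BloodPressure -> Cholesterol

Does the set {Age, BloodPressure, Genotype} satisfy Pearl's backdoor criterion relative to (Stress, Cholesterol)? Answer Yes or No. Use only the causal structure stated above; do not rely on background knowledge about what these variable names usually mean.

Backdoor paths from Stress to Cholesterol (paths whose first edge points into Stress):
  P1: Stress <- Age -> Genotype <- BloodPressure -> Cholesterol
  P2: Stress <- Age -> Cholesterol
  P3: Stress <- BloodPressure -> Genotype <- Age -> Cholesterol
  P4: Stress <- BloodPressure -> Cholesterol
Condition 1 (no descendant of Stress in the set): FAILS — Genotype is a descendant of Stress.
Condition 2 (every backdoor path blocked by {Age, BloodPressure, Genotype}):
  P1: blocked at fork node Age ∈ conditioning set.
  P2: blocked at fork node Age ∈ conditioning set.
  P3: blocked at fork node BloodPressure ∈ conditioning set.
  P4: blocked at fork node BloodPressure ∈ conditioning set.
{Age, BloodPressure, Genotype} does not satisfy the backdoor criterion.

No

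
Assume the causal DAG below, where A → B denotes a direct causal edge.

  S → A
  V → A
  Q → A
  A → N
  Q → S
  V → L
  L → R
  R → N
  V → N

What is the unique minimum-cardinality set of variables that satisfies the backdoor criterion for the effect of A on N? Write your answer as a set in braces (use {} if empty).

Variables eligible for adjustment (non-descendants of A, excluding A and N): {L, Q, R, S, V}.
Backdoor paths from A to N:
  P1: A <- V -> L -> R -> N
  P2: A <- V -> N
The empty set is not sufficient: P1 (A <- V -> L -> R -> N) has no collider blocking it and no conditioned non-collider, so it is open.
Try {V}:
  P1: blocked at fork node V ∈ conditioning set.
  P2: blocked at fork node V ∈ conditioning set.
{V} contains no descendant of A and blocks every backdoor path.
No other singleton works — e.g. {Q} leaves P1 open — so {V} is the unique smallest valid adjustment set.

{V}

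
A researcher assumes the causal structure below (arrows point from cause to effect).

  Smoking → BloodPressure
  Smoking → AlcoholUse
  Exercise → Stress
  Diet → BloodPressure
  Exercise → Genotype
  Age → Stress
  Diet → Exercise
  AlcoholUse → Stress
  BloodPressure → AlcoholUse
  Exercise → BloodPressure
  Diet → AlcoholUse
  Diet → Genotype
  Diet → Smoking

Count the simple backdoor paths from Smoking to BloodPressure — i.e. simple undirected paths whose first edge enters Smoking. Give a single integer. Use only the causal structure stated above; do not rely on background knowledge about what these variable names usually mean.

7

A backdoor path from Smoking to BloodPressure is any simple undirected path whose first edge points into Smoking (i.e. leaves Smoking via a parent).
Parents of Smoking: {Diet}.
Enumerating:
  P1: Smoking <- Diet -> Exercise -> BloodPressure
  P2: Smoking <- Diet -> Exercise -> Stress <- AlcoholUse <- BloodPressure
  P3: Smoking <- Diet -> BloodPressure
  P4: Smoking <- Diet -> AlcoholUse <- BloodPressure
  P5: Smoking <- Diet -> AlcoholUse -> Stress <- Exercise -> BloodPressure
  P6: Smoking <- Diet -> Genotype <- Exercise -> BloodPressure
  P7: Smoking <- Diet -> Genotype <- Exercise -> Stress <- AlcoholUse <- BloodPressure
That exhausts the simple backdoor paths. Count: 7.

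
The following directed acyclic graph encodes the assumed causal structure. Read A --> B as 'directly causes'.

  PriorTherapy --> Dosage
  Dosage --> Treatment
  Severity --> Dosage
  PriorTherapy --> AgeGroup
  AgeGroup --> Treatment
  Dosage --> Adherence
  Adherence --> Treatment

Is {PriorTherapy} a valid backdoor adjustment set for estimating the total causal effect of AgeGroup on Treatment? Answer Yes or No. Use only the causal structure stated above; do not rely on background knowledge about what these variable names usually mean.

Backdoor paths from AgeGroup to Treatment (paths whose first edge points into AgeGroup):
  P1: AgeGroup <- PriorTherapy -> Dosage -> Adherence -> Treatment
  P2: AgeGroup <- PriorTherapy -> Dosage -> Treatment
Condition 1 (no descendant of AgeGroup in the set): holds — descendants of AgeGroup are {Treatment}; none are in {PriorTherapy}.
Condition 2 (every backdoor path blocked by {PriorTherapy}):
  P1: blocked at fork node PriorTherapy ∈ conditioning set.
  P2: blocked at fork node PriorTherapy ∈ conditioning set.
{PriorTherapy} satisfies the backdoor criterion.

Yes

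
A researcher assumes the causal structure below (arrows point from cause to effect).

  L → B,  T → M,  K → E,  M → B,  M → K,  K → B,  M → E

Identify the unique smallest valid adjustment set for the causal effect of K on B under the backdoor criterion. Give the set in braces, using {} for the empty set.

{M}

Variables eligible for adjustment (non-descendants of K, excluding K and B): {L, M, T}.
Backdoor paths from K to B:
  P1: K <- M -> B
The empty set is not sufficient: P1 (K <- M -> B) has no collider blocking it and no conditioned non-collider, so it is open.
Try {M}:
  P1: blocked at fork node M ∈ conditioning set.
{M} contains no descendant of K and blocks every backdoor path.
No other singleton works — e.g. {L} leaves P1 open — so {M} is the unique smallest valid adjustment set.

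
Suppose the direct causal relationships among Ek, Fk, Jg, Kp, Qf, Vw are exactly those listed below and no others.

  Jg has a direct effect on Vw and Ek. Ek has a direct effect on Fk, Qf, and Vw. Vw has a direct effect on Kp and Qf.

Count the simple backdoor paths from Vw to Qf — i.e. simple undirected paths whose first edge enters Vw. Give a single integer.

A backdoor path from Vw to Qf is any simple undirected path whose first edge points into Vw (i.e. leaves Vw via a parent).
Parents of Vw: {Ek, Jg}.
Enumerating:
  P1: Vw <- Jg -> Ek -> Qf
  P2: Vw <- Ek -> Qf
That exhausts the simple backdoor paths. Count: 2.

2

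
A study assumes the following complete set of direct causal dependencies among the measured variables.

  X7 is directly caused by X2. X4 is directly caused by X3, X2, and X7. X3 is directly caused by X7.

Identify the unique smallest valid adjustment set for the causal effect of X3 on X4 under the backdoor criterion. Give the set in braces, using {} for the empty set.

Variables eligible for adjustment (non-descendants of X3, excluding X3 and X4): {X2, X7}.
Backdoor paths from X3 to X4:
  P1: X3 <- X7 <- X2 -> X4
  P2: X3 <- X7 -> X4
The empty set is not sufficient: P1 (X3 <- X7 <- X2 -> X4) has no collider blocking it and no conditioned non-collider, so it is open.
Try {X7}:
  P1: blocked at chain node X7 ∈ conditioning set.
  P2: blocked at fork node X7 ∈ conditioning set.
{X7} contains no descendant of X3 and blocks every backdoor path.
No other singleton works — e.g. {X2} leaves P2 open — so {X7} is the unique smallest valid adjustment set.

{X7}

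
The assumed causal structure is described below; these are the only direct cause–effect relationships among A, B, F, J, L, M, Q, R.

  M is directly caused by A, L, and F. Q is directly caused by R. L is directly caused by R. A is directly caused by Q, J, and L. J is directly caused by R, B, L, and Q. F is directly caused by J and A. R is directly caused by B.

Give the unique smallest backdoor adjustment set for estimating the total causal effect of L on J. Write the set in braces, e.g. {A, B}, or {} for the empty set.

Variables eligible for adjustment (non-descendants of L, excluding L and J): {B, Q, R}.
Backdoor paths from L to J:
  P1: L <- R <- B -> J
  P2: L <- R -> Q -> J
  P3: L <- R -> Q -> A <- J
  P4: L <- R -> Q -> A -> F <- J
  P5: L <- R -> Q -> A -> M <- F <- J
  P6: L <- R -> J
The empty set is not sufficient: P1 (L <- R <- B -> J) has no collider blocking it and no conditioned non-collider, so it is open.
Try {R}:
  P1: blocked at chain node R ∈ conditioning set.
  P2: blocked at fork node R ∈ conditioning set.
  P3: blocked at fork node R ∈ conditioning set.
  P4: blocked at fork node R ∈ conditioning set.
  P5: blocked at fork node R ∈ conditioning set.
  P6: blocked at fork node R ∈ conditioning set.
{R} contains no descendant of L and blocks every backdoor path.
No other singleton works — e.g. {B} leaves P2 open — so {R} is the unique smallest valid adjustment set.

{R}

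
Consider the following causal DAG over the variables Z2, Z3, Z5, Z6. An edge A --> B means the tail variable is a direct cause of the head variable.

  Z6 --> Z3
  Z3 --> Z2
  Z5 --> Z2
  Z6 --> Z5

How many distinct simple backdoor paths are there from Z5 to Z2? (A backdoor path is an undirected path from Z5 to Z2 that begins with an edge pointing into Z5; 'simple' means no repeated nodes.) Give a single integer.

1

A backdoor path from Z5 to Z2 is any simple undirected path whose first edge points into Z5 (i.e. leaves Z5 via a parent).
Parents of Z5: {Z6}.
Enumerating:
  P1: Z5 <- Z6 -> Z3 -> Z2
That exhausts the simple backdoor paths. Count: 1.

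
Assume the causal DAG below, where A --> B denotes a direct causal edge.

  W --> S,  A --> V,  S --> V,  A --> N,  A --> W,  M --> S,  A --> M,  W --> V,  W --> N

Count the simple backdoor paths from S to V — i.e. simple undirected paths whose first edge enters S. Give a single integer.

A backdoor path from S to V is any simple undirected path whose first edge points into S (i.e. leaves S via a parent).
Parents of S: {M, W}.
Enumerating:
  P1: S <- M <- A -> W -> V
  P2: S <- M <- A -> V
  P3: S <- M <- A -> N <- W -> V
  P4: S <- W <- A -> V
  P5: S <- W -> V
  P6: S <- W -> N <- A -> V
That exhausts the simple backdoor paths. Count: 6.

6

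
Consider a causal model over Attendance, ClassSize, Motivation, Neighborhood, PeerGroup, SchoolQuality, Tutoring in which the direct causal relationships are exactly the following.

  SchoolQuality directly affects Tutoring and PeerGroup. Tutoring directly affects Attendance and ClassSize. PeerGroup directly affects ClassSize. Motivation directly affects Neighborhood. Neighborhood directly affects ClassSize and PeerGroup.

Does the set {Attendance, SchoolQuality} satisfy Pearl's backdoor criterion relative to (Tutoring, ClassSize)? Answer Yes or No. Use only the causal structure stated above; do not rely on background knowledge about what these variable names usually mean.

No

Backdoor paths from Tutoring to ClassSize (paths whose first edge points into Tutoring):
  P1: Tutoring <- SchoolQuality -> PeerGroup <- Neighborhood -> ClassSize
  P2: Tutoring <- SchoolQuality -> PeerGroup -> ClassSize
Condition 1 (no descendant of Tutoring in the set): FAILS — Attendance is a descendant of Tutoring.
Condition 2 (every backdoor path blocked by {Attendance, SchoolQuality}):
  P1: blocked at fork node SchoolQuality ∈ conditioning set.
  P2: blocked at fork node SchoolQuality ∈ conditioning set.
{Attendance, SchoolQuality} does not satisfy the backdoor criterion.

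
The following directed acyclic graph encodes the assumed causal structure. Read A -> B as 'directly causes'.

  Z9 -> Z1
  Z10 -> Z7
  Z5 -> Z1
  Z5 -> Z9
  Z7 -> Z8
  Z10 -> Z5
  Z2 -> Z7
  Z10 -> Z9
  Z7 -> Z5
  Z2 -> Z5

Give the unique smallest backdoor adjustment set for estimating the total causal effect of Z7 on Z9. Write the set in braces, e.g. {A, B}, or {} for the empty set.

Variables eligible for adjustment (non-descendants of Z7, excluding Z7 and Z9): {Z10, Z2}.
Backdoor paths from Z7 to Z9:
  P1: Z7 <- Z2 -> Z5 <- Z10 -> Z9
  P2: Z7 <- Z2 -> Z5 -> Z9
  P3: Z7 <- Z2 -> Z5 -> Z1 <- Z9
  P4: Z7 <- Z10 -> Z5 -> Z9
  P5: Z7 <- Z10 -> Z5 -> Z1 <- Z9
  P6: Z7 <- Z10 -> Z9
The empty set is not sufficient: P2 (Z7 <- Z2 -> Z5 -> Z9) has no collider blocking it and no conditioned non-collider, so it is open.
Try {Z10, Z2}:
  P1: blocked at fork node Z2 ∈ conditioning set.
  P2: blocked at fork node Z2 ∈ conditioning set.
  P3: blocked at fork node Z2 ∈ conditioning set.
  P4: blocked at fork node Z10 ∈ conditioning set.
  P5: blocked at fork node Z10 ∈ conditioning set.
  P6: blocked at fork node Z10 ∈ conditioning set.
{Z10, Z2} contains no descendant of Z7 and blocks every backdoor path.
Every element of {Z10, Z2} is needed (dropping Z10 leaves P4 open; dropping Z2 leaves P2 open), so no proper subset is valid.
Among all size-2 subsets of the eligible variables, only {Z10, Z2} blocks every backdoor path, so it is the unique smallest valid adjustment set.

{Z10, Z2}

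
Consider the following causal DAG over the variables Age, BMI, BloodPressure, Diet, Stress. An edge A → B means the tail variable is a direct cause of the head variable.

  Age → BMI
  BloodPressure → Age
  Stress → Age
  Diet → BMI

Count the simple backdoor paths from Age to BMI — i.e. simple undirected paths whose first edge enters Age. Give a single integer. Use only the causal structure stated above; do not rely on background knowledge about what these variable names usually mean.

0

A backdoor path from Age to BMI is any simple undirected path whose first edge points into Age (i.e. leaves Age via a parent).
Parents of Age: {BloodPressure, Stress}.
No simple path from any parent of Age reaches BMI without revisiting Age, so there are no backdoor paths.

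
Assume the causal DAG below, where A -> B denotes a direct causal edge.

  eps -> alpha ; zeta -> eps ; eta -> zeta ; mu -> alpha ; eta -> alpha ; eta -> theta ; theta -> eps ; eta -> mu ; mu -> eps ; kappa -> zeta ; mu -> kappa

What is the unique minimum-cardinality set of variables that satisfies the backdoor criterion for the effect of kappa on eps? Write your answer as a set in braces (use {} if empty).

Variables eligible for adjustment (non-descendants of kappa, excluding kappa and eps): {eta, mu, theta}.
Backdoor paths from kappa to eps:
  P1: kappa <- mu <- eta -> theta -> eps
  P2: kappa <- mu <- eta -> zeta -> eps
  P3: kappa <- mu <- eta -> alpha <- eps
  P4: kappa <- mu -> eps
  P5: kappa <- mu -> alpha <- eta -> theta -> eps
  P6: kappa <- mu -> alpha <- eta -> zeta -> eps
  P7: kappa <- mu -> alpha <- eps
The empty set is not sufficient: P1 (kappa <- mu <- eta -> theta -> eps) has no collider blocking it and no conditioned non-collider, so it is open.
Try {mu}:
  P1: blocked at chain node mu ∈ conditioning set.
  P2: blocked at chain node mu ∈ conditioning set.
  P3: blocked at chain node mu ∈ conditioning set.
  P4: blocked at fork node mu ∈ conditioning set.
  P5: blocked at fork node mu ∈ conditioning set.
  P6: blocked at fork node mu ∈ conditioning set.
  P7: blocked at fork node mu ∈ conditioning set.
{mu} contains no descendant of kappa and blocks every backdoor path.
No other singleton works — e.g. {eta} leaves P4 open — so {mu} is the unique smallest valid adjustment set.

{mu}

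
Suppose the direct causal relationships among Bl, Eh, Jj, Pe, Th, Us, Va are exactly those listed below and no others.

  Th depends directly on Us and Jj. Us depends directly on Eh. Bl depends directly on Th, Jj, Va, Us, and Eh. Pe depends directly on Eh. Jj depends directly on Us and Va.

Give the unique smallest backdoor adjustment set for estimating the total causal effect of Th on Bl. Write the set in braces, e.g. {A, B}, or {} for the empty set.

Variables eligible for adjustment (non-descendants of Th, excluding Th and Bl): {Eh, Jj, Pe, Us, Va}.
Backdoor paths from Th to Bl:
  P1: Th <- Us <- Eh -> Bl
  P2: Th <- Us -> Jj <- Va -> Bl
  P3: Th <- Us -> Jj -> Bl
  P4: Th <- Us -> Bl
  P5: Th <- Jj <- Va -> Bl
  P6: Th <- Jj <- Us <- Eh -> Bl
  P7: Th <- Jj <- Us -> Bl
  P8: Th <- Jj -> Bl
The empty set is not sufficient: P1 (Th <- Us <- Eh -> Bl) has no collider blocking it and no conditioned non-collider, so it is open.
Try {Jj, Us}:
  P1: blocked at chain node Us ∈ conditioning set.
  P2: blocked at fork node Us ∈ conditioning set.
  P3: blocked at fork node Us ∈ conditioning set.
  P4: blocked at fork node Us ∈ conditioning set.
  P5: blocked at chain node Jj ∈ conditioning set.
  P6: blocked at chain node Jj ∈ conditioning set.
  P7: blocked at chain node Jj ∈ conditioning set.
  P8: blocked at fork node Jj ∈ conditioning set.
{Jj, Us} contains no descendant of Th and blocks every backdoor path.
Every element of {Jj, Us} is needed (dropping Jj leaves P5 open; dropping Us leaves P1 open), so no proper subset is valid.
Among all size-2 subsets of the eligible variables, only {Jj, Us} blocks every backdoor path, so it is the unique smallest valid adjustment set.

{Jj, Us}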